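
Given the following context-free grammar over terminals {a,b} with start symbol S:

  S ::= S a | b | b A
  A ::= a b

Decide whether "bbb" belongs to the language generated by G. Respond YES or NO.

Convert to CNF:
  S -> S T0 | T1 A | b
  A -> T0 T1
  T0 -> a
  T1 -> b

CYK fill:
  [0..0]={S,T1}  "b"  orig:{S}
  [1..1]={S,T1}  "b"  orig:{S}
  [2..2]={S,T1}  "b"  orig:{S}
  [0..1]=∅  "bb"
  [1..2]=∅  "bb"
  [0..2]=∅  "bbb"

S ∉ T[0,2] ⇒ NO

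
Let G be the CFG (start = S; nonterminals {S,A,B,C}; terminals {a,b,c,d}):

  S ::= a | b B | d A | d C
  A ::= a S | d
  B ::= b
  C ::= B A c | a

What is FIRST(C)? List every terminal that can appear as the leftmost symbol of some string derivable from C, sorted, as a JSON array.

FIRST iteration:
round 1:
  A via A→a S: +{a}
  A via A→d: +{d}
  B via B→b: +{b}
  C via C→B A c: +{b}
  C via C→a: +{a}
  S via S→a: +{a}
  S via S→b B: +{b}
  S via S→d A: +{d}
  S: {a,b,d}  A: {a,d}  B: {b}  C: {a,b}
round 2: (stable)
  S: {a,b,d}  A: {a,d}  B: {b}  C: {a,b}

FIRST(C) = ["a", "b"]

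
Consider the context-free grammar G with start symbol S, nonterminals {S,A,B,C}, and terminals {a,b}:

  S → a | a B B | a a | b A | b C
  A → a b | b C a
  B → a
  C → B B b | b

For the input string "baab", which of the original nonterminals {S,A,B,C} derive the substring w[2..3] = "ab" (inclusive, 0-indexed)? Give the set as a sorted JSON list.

Convert to CNF:
  S -> T0 T0 | T0 X4 | T1 A | T1 C | a
  A -> T0 T1 | T1 X2
  B -> a
  C -> B X3 | b
  T0 -> a
  T1 -> b
  X2 -> C T0
  X3 -> B T1
  X4 -> B B

CYK table (by increasing span) — only the sub-triangle for w[2..3]:
  cell(2,2) a: {B,S,T0}  orig:{B,S}
  cell(3,3) b: {C,T1}  orig:{C}
  cell(2,3) ab: {A,X3}  orig:{A}

Original NTs in T[2,3] deriving "ab": ["A"]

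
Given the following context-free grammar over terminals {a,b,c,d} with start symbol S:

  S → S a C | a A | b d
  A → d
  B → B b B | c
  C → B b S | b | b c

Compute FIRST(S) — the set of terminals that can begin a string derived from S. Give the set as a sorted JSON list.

FIRST iteration:
[1]
  A via A→d: +{d}
  B via B→c: +{c}
  C via C→B b S: +{c}
  C via C→b: +{b}
  S via S→a A: +{a}
  S via S→b d: +{b}
  FIRST[S]={a,b}  FIRST[A]={d}  FIRST[B]={c}  FIRST[C]={b,c}
[2] — fixpoint
  FIRST[S]={a,b}  FIRST[A]={d}  FIRST[B]={c}  FIRST[C]={b,c}

FIRST(S) = ["a", "b"]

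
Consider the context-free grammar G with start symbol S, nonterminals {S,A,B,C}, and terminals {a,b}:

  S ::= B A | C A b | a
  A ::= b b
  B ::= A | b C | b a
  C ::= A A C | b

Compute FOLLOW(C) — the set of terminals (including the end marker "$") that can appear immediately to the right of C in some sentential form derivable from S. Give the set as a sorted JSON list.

FIRST iteration:
round 1:
  A via A→b b: +{b}
  B via B→A: +{b}
  C via C→A A C: +{b}
  S via S→B A: +{b}
  S via S→a: +{a}
  S: {a,b}  A: {b}  B: {b}  C: {b}
round 2: done
  S: {a,b}  A: {b}  B: {b}  C: {b}

FOLLOW sets:
seed FOLLOW(S) with $
pass 1:
  C→A A C: FOLLOW(A) ⊇ FIRST(A) = {b}; new: +{b}
  S→B A: FOLLOW(B) ⊇ FIRST(A) = {b}; new: +{b}
  S→B A: FOLLOW(A) ⊇ FOLLOW(S) ⊇ {$}; new: +{$}
  S→C A b: FOLLOW(C) ⊇ FIRST(A) = {b}; new: +{b}
  FOLLOW(S)={$}  FOLLOW(A)={$,b}  FOLLOW(B)={b}  FOLLOW(C)={b}
pass 2: (no change)
  FOLLOW(S)={$}  FOLLOW(A)={$,b}  FOLLOW(B)={b}  FOLLOW(C)={b}

FOLLOW(C) = ["b"]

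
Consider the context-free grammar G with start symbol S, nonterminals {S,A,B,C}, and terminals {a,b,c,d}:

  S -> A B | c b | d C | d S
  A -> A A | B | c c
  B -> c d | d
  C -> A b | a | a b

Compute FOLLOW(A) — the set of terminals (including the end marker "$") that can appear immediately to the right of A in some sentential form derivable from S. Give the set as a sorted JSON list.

FIRST iteration:
round 1:
  A via A→c c: +{c}
  B via B→c d: +{c}
  B via B→d: +{d}
  C via C→A b: +{c}
  C via C→a: +{a}
  S via S→A B: +{c}
  S via S→d C: +{d}
  FIRST[S]={c,d}  FIRST[A]={c}  FIRST[B]={c,d}  FIRST[C]={a,c}
round 2:
  A via A→B: +{d}
  C via C→A b: +{d}
  FIRST[S]={c,d}  FIRST[A]={c,d}  FIRST[B]={c,d}  FIRST[C]={a,c,d}
round 3: done
  FIRST[S]={c,d}  FIRST[A]={c,d}  FIRST[B]={c,d}  FIRST[C]={a,c,d}

FOLLOW sets:
FOLLOW(S) := {$}
round 1:
  A→A A: FOLLOW(A) ⊇ FIRST(A) = {c,d}; new: +{c,d}
  A→B: FOLLOW(B) ⊇ FOLLOW(A) ⊇ {c,d}; new: +{c,d}
  C→A b: FOLLOW(A) ⊇ FIRST(b) = {b}; new: +{b}
  S→A B: FOLLOW(B) ⊇ FOLLOW(S) ⊇ {$}; new: +{$}
  S→d C: FOLLOW(C) ⊇ FOLLOW(S) ⊇ {$}; new: +{$}
  FOLLOW(S)={$}  FOLLOW(A)={b,c,d}  FOLLOW(B)={$,c,d}  FOLLOW(C)={$}
round 2:
  A→B: FOLLOW(B) ⊇ FOLLOW(A) ⊇ {b,c,d}; new: +{b}
  FOLLOW(S)={$}  FOLLOW(A)={b,c,d}  FOLLOW(B)={$,b,c,d}  FOLLOW(C)={$}
round 3: (stable)
  FOLLOW(S)={$}  FOLLOW(A)={b,c,d}  FOLLOW(B)={$,b,c,d}  FOLLOW(C)={$}

FOLLOW(A) = ["b", "c", "d"]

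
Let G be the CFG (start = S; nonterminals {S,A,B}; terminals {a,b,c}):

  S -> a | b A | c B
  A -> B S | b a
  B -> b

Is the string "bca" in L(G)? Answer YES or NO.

CNF form of G:
  S -> T0 A | T2 B | a
  A -> B S | T0 T1
  B -> b
  T0 -> b
  T1 -> a
  T2 -> c

CYK fill:
  cell(0,0) b: {B,T0}  orig:{B}
  cell(1,1) c: {T2}  orig:{}
  cell(2,2) a: {S,T1}  orig:{S}
  cell(0,1) bc: ∅
  cell(1,2) ca: ∅
  cell(0,2) bca: ∅

S ∉ T[0,2] ⇒ NO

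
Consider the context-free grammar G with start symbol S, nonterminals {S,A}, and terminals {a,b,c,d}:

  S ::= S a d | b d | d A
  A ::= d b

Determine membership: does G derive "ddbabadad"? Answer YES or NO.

Convert to CNF:
  S -> S X3 | T0 A | T1 T0
  A -> T0 T1
  T0 -> d
  T1 -> b
  T2 -> a
  X3 -> T2 T0

Fill CYK table bottom-up:
  cell(0,0) d: {T0}  orig:{}
  cell(1,1) d: {T0}  orig:{}
  cell(2,2) b: {T1}  orig:{}
  cell(3,3) a: {T2}  orig:{}
  cell(4,4) b: {T1}  orig:{}
  cell(5,5) a: {T2}  orig:{}
  cell(6,6) d: {T0}  orig:{}
  cell(7,7) a: {T2}  orig:{}
  cell(8,8) d: {T0}  orig:{}
  cell(0,1) dd: ∅
  cell(1,2) db: {A}
  cell(2,3) ba: ∅
  cell(3,4) ab: ∅
  cell(4,5) ba: ∅
  cell(5,6) ad: {X3}  orig:{}
  cell(6,7) da: ∅
  cell(7,8) ad: {X3}  orig:{}
  cell(0,2) ddb: {S}
  cell(1,3) dba: ∅
  cell(2,4) bab: ∅
  cell(3,5) aba: ∅
  cell(4,6) bad: ∅
  cell(5,7) ada: ∅
  cell(6,8) dad: ∅
  cell(0,3) ddba: ∅
  cell(1,4) dbab: ∅
  cell(2,5) baba: ∅
  cell(3,6) abad: ∅
  cell(4,7) bada: ∅
  cell(5,8) adad: ∅
  cell(0,4) ddbab: ∅
  cell(1,5) dbaba: ∅
  cell(2,6) babad: ∅
  cell(3,7) abada: ∅
  cell(4,8) badad: ∅
  cell(0,5) ddbaba: ∅
  cell(1,6) dbabad: ∅
  cell(2,7) babada: ∅
  cell(3,8) abadad: ∅
  cell(0,6) ddbabad: ∅
  cell(1,7) dbabada: ∅
  cell(2,8) babadad: ∅
  cell(0,7) ddbabada: ∅
  cell(1,8) dbabadad: ∅
  cell(0,8) ddbabadad: ∅

S ∉ T[0,8] ⇒ NO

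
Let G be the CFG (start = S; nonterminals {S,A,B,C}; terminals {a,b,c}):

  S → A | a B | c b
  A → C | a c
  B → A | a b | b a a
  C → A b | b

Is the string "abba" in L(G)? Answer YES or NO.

CNF form of G:
  S -> A T0 | T1 B | T1 T2 | T2 T0 | b
  A -> A T0 | T1 T2 | b
  B -> A T0 | T0 X3 | T1 T0 | T1 T2 | b
  C -> A T0 | b
  T0 -> b
  T1 -> a
  T2 -> c
  X3 -> T1 T1

Fill CYK table bottom-up:
  T[0,0] 'a' = {T1}  orig:{}
  T[1,1] 'b' = {A,B,C,S,T0}  orig:{A,B,C,S}
  T[2,2] 'b' = {A,B,C,S,T0}  orig:{A,B,C,S}
  T[3,3] 'a' = {T1}  orig:{}
  T[0,1] 'ab' = {B,S}
  T[1,2] 'bb' = {A,B,C,S}
  T[2,3] 'ba' = ∅
  T[0,2] 'abb' = {S}
  T[1,3] 'bba' = ∅
  T[0,3] 'abba' = ∅

S ∉ T[0,3] ⇒ NO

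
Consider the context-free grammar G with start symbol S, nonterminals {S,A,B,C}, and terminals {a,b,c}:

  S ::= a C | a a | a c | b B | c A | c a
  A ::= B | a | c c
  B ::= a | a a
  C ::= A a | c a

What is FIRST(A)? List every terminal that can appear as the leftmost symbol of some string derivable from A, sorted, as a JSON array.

FIRST sets, iterate to fixpoint:
[1]
  A via A→a: +{a}
  A via A→c c: +{c}
  B via B→a: +{a}
  C via C→A a: +{a,c}
  S via S→a C: +{a}
  S via S→b B: +{b}
  S via S→c A: +{c}
  FIRST[S]={a,b,c}  FIRST[A]={a,c}  FIRST[B]={a}  FIRST[C]={a,c}
[2] done
  FIRST[S]={a,b,c}  FIRST[A]={a,c}  FIRST[B]={a}  FIRST[C]={a,c}

FIRST(A) = ["a", "c"]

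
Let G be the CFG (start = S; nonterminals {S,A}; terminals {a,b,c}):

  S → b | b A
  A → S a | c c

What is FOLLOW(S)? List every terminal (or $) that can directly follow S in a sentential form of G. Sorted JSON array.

Compute FIRST by fixpoint:
[1]
  A via A→c c: +{c}
  S via S→b: +{b}
  S: {b}  A: {c}
[2]
  A via A→S a: +{b}
  S: {b}  A: {b,c}
[3] (no change)
  S: {b}  A: {b,c}

FOLLOW iteration:
seed FOLLOW(S) with $
iter 1:
  A→S a: FOLLOW(S) ⊇ FIRST(a) = {a}; new: +{a}
  S→b A: FOLLOW(A) ⊇ FOLLOW(S) ⊇ {$,a}; new: +{$,a}
  FOLLOW(S)={$,a}  FOLLOW(A)={$,a}
iter 2: done
  FOLLOW(S)={$,a}  FOLLOW(A)={$,a}

FOLLOW(S) = ["$", "a"]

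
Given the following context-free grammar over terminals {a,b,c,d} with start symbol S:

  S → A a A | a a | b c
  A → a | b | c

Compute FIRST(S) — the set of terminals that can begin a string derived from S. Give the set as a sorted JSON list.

FIRST sets, iterate to fixpoint:
round 1:
  A via A→a: +{a}
  A via A→b: +{b}
  A via A→c: +{c}
  S via S→A a A: +{a,b,c}
  FIRST[S]={a,b,c}  FIRST[A]={a,b,c}
round 2: (no change)
  FIRST[S]={a,b,c}  FIRST[A]={a,b,c}

FIRST(S) = ["a", "b", "c"]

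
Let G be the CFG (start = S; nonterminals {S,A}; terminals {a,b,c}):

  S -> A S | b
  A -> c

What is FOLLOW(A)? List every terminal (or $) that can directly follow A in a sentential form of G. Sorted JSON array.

FIRST sets, iterate to fixpoint:
iter 1:
  A via A→c: +{c}
  S via S→A S: +{c}
  S via S→b: +{b}
  FIRST[S]={b,c}  FIRST[A]={c}
iter 2: (no change)
  FIRST[S]={b,c}  FIRST[A]={c}

FOLLOW iteration:
FOLLOW(S) := {$}
iter 1:
  S→A S: FOLLOW(A) ⊇ FIRST(S) = {b,c}; new: +{b,c}
  S: {$}  A: {b,c}
iter 2: — fixpoint
  S: {$}  A: {b,c}

FOLLOW(A) = ["b", "c"]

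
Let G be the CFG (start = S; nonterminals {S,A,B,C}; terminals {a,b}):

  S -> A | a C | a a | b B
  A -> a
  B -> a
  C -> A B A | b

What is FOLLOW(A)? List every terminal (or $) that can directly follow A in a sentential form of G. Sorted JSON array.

FIRST sets, iterate to fixpoint:
iter 1:
  A via A→a: +{a}
  B via B→a: +{a}
  C via C→A B A: +{a}
  C via C→b: +{b}
  S via S→A: +{a}
  S via S→b B: +{b}
  FIRST(S)={a,b}  FIRST(A)={a}  FIRST(B)={a}  FIRST(C)={a,b}
iter 2: (stable)
  FIRST(S)={a,b}  FIRST(A)={a}  FIRST(B)={a}  FIRST(C)={a,b}

Compute FOLLOW by fixpoint:
FOLLOW(S) := {$}
iter 1:
  C→A B A: FOLLOW(A) ⊇ FIRST(B) = {a}; new: +{a}
  C→A B A: FOLLOW(B) ⊇ FIRST(A) = {a}; new: +{a}
  S→A: FOLLOW(A) ⊇ FOLLOW(S) ⊇ {$}; new: +{$}
  S→a C: FOLLOW(C) ⊇ FOLLOW(S) ⊇ {$}; new: +{$}
  S→b B: FOLLOW(B) ⊇ FOLLOW(S) ⊇ {$}; new: +{$}
  FOLLOW[S]={$}  FOLLOW[A]={$,a}  FOLLOW[B]={$,a}  FOLLOW[C]={$}
iter 2: (stable)
  FOLLOW[S]={$}  FOLLOW[A]={$,a}  FOLLOW[B]={$,a}  FOLLOW[C]={$}

FOLLOW(A) = ["$", "a"]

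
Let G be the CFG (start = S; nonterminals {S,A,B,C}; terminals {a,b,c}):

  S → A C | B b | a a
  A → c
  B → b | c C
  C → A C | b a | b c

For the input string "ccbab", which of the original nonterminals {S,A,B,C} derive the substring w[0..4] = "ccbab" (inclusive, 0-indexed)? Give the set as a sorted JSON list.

CNF form of G:
  S -> A C | B T1 | T2 T2
  A -> c
  B -> T0 C | b
  C -> A C | T1 T0 | T1 T2
  T0 -> c
  T1 -> b
  T2 -> a

CYK table (by increasing span), restricted to cells inside w[0..4]:
  cell(0,0) c: {A,T0}  orig:{A}
  cell(1,1) c: {A,T0}  orig:{A}
  cell(2,2) b: {B,T1}  orig:{B}
  cell(3,3) a: {T2}  orig:{}
  cell(4,4) b: {B,T1}  orig:{B}
  cell(0,1) cc: ∅
  cell(1,2) cb: ∅
  cell(2,3) ba: {C}
  cell(3,4) ab: ∅
  cell(0,2) ccb: ∅
  cell(1,3) cba: {B,C,S}
  cell(2,4) bab: ∅
  cell(0,3) ccba: {B,C,S}
  cell(1,4) cbab: {S}
  cell(0,4) ccbab: {S}

Original NTs in T[0,4] deriving "ccbab": ["S"]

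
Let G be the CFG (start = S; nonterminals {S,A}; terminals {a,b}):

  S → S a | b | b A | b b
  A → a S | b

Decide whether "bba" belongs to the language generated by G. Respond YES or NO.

CNF form of G:
  S -> S T0 | T1 A | T1 T1 | b
  A -> T0 S | b
  T0 -> a
  T1 -> b

CYK table (by increasing span):
  [0..0]={A,S,T1}  "b"  orig:{A,S}
  [1..1]={A,S,T1}  "b"  orig:{A,S}
  [2..2]={T0}  "a"  orig:{}
  [0..1]={S}  "bb"
  [1..2]={S}  "ba"
  [0..2]={S}  "bba"

S ∈ T[0,2] ⇒ YES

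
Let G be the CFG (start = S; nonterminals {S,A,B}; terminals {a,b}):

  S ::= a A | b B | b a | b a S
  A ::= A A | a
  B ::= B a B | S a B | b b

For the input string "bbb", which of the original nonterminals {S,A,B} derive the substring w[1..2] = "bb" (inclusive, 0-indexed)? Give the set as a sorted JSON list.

CNF form of G:
  S -> T0 A | T1 B | T1 T0 | T1 X4
  A -> A A | a
  B -> B X2 | S X3 | T1 T1
  T0 -> a
  T1 -> b
  X2 -> T0 B
  X3 -> T0 B
  X4 -> T0 S

CYK table (by increasing span), restricted to cells inside w[1..2]:
  cell(1,1) b: {T1}  orig:{}
  cell(2,2) b: {T1}  orig:{}
  cell(1,2) bb: {B}

Original NTs in T[1,2] deriving "bb": ["B"]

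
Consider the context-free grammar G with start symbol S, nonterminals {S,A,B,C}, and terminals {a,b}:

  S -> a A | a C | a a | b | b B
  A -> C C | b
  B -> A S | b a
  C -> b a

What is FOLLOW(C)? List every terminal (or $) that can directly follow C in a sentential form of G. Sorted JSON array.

FIRST iteration:
pass 1:
  A via A→b: +{b}
  B via B→A S: +{b}
  C via C→b a: +{b}
  S via S→a A: +{a}
  S via S→b: +{b}
  FIRST[S]={a,b}  FIRST[A]={b}  FIRST[B]={b}  FIRST[C]={b}
pass 2: (stable)
  FIRST[S]={a,b}  FIRST[A]={b}  FIRST[B]={b}  FIRST[C]={b}

Compute FOLLOW by fixpoint:
FOLLOW(S) := {$}
round 1:
  A→C C: FOLLOW(C) ⊇ FIRST(C) = {b}; new: +{b}
  B→A S: FOLLOW(A) ⊇ FIRST(S) = {a,b}; new: +{a,b}
  S→a A: FOLLOW(A) ⊇ FOLLOW(S) ⊇ {$}; new: +{$}
  S→a C: FOLLOW(C) ⊇ FOLLOW(S) ⊇ {$}; new: +{$}
  S→b B: FOLLOW(B) ⊇ FOLLOW(S) ⊇ {$}; new: +{$}
  S: {$}  A: {$,a,b}  B: {$}  C: {$,b}
round 2:
  A→C C: FOLLOW(C) ⊇ FOLLOW(A) ⊇ {$,a,b}; new: +{a}
  S: {$}  A: {$,a,b}  B: {$}  C: {$,a,b}
round 3: done
  S: {$}  A: {$,a,b}  B: {$}  C: {$,a,b}

FOLLOW(C) = ["$", "a", "b"]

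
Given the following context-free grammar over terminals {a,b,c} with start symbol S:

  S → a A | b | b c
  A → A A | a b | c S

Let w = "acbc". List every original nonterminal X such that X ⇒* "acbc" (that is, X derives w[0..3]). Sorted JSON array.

Convert to CNF:
  S -> T0 A | T1 T2 | b
  A -> A A | T0 T1 | T2 S
  T0 -> a
  T1 -> b
  T2 -> c

CYK table (by increasing span) (cells [i..j] with 0 ≤ i ≤ j ≤ 3 only):
  [0..0]={T0}  "a"  orig:{}
  [1..1]={T2}  "c"  orig:{}
  [2..2]={S,T1}  "b"  orig:{S}
  [3..3]={T2}  "c"  orig:{}
  [0..1]=∅  "ac"
  [1..2]={A}  "cb"
  [2..3]={S}  "bc"
  [0..2]={S}  "acb"
  [1..3]={A}  "cbc"
  [0..3]={S}  "acbc"

Original NTs in T[0,3] deriving "acbc": ["S"]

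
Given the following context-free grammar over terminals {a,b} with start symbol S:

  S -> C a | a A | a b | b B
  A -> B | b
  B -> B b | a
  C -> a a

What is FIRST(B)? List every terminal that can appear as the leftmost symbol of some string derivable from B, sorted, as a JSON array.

Compute FIRST by fixpoint:
[1]
  A via A→b: +{b}
  B via B→a: +{a}
  C via C→a a: +{a}
  S via S→C a: +{a}
  S via S→b B: +{b}
  FIRST[S]={a,b}  FIRST[A]={b}  FIRST[B]={a}  FIRST[C]={a}
[2]
  A via A→B: +{a}
  FIRST[S]={a,b}  FIRST[A]={a,b}  FIRST[B]={a}  FIRST[C]={a}
[3] — fixpoint
  FIRST[S]={a,b}  FIRST[A]={a,b}  FIRST[B]={a}  FIRST[C]={a}

FIRST(B) = ["a"]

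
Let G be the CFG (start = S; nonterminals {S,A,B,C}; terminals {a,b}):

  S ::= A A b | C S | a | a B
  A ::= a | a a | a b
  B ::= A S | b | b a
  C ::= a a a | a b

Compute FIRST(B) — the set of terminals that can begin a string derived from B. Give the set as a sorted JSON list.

Compute FIRST by fixpoint:
pass 1:
  A via A→a: +{a}
  B via B→A S: +{a}
  B via B→b: +{b}
  C via C→a a a: +{a}
  S via S→A A b: +{a}
  FIRST[S]={a}  FIRST[A]={a}  FIRST[B]={a,b}  FIRST[C]={a}
pass 2: — fixpoint
  FIRST[S]={a}  FIRST[A]={a}  FIRST[B]={a,b}  FIRST[C]={a}

FIRST(B) = ["a", "b"]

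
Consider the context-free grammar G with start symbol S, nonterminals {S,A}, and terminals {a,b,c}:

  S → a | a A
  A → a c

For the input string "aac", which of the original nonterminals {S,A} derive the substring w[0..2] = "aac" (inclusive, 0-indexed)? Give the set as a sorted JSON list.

CNF form of G:
  S -> T0 A | a
  A -> T0 T1
  T0 -> a
  T1 -> c

CYK fill, restricted to cells inside w[0..2]:
  [0..0]={S,T0}  "a"  orig:{S}
  [1..1]={S,T0}  "a"  orig:{S}
  [2..2]={T1}  "c"  orig:{}
  [0..1]=∅  "aa"
  [1..2]={A}  "ac"
  [0..2]={S}  "aac"

Original NTs in T[0,2] deriving "aac": ["S"]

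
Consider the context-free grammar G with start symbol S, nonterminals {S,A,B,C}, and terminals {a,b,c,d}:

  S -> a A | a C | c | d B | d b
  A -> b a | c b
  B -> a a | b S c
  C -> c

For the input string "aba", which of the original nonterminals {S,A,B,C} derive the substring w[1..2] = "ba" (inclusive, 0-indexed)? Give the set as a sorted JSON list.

Convert to CNF:
  S -> T1 A | T1 C | T3 B | T3 T0 | c
  A -> T0 T1 | T2 T0
  B -> T0 X4 | T1 T1
  C -> c
  T0 -> b
  T1 -> a
  T2 -> c
  T3 -> d
  X4 -> S T2

CYK fill (cells [i..j] with 1 ≤ i ≤ j ≤ 2 only):
  cell(1,1) b: {T0}  orig:{}
  cell(2,2) a: {T1}  orig:{}
  cell(1,2) ba: {A}

Original NTs in T[1,2] deriving "ba": ["A"]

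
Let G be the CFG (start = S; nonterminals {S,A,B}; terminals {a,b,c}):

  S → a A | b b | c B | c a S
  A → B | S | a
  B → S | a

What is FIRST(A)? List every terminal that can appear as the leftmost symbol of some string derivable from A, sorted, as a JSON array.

FIRST iteration:
round 1:
  A via A→a: +{a}
  B via B→a: +{a}
  S via S→a A: +{a}
  S via S→b b: +{b}
  S via S→c B: +{c}
  FIRST[S]={a,b,c}  FIRST[A]={a}  FIRST[B]={a}
round 2:
  A via A→S: +{b,c}
  B via B→S: +{b,c}
  FIRST[S]={a,b,c}  FIRST[A]={a,b,c}  FIRST[B]={a,b,c}
round 3: done
  FIRST[S]={a,b,c}  FIRST[A]={a,b,c}  FIRST[B]={a,b,c}

FIRST(A) = ["a", "b", "c"]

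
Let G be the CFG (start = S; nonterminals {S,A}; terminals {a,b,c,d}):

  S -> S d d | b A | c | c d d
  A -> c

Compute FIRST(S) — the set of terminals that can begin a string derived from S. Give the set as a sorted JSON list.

FIRST iteration:
[1]
  A via A→c: +{c}
  S via S→b A: +{b}
  S via S→c: +{c}
  FIRST(S)={b,c}  FIRST(A)={c}
[2] done
  FIRST(S)={b,c}  FIRST(A)={c}

FIRST(S) = ["b", "c"]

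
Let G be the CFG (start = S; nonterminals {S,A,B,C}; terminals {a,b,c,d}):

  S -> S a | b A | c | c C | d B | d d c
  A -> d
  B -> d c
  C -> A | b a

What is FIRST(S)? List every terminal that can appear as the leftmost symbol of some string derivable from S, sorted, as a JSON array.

Compute FIRST by fixpoint:
[1]
  A via A→d: +{d}
  B via B→d c: +{d}
  C via C→A: +{d}
  C via C→b a: +{b}
  S via S→b A: +{b}
  S via S→c: +{c}
  S via S→d B: +{d}
  S: {b,c,d}  A: {d}  B: {d}  C: {b,d}
[2] — fixpoint
  S: {b,c,d}  A: {d}  B: {d}  C: {b,d}

FIRST(S) = ["b", "c", "d"]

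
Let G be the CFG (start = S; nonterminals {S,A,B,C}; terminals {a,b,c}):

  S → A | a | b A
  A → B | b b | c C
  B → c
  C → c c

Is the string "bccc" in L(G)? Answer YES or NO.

CNF form of G:
  S -> T0 A | T0 T0 | T1 C | a | c
  A -> T0 T0 | T1 C | c
  B -> c
  C -> T1 T1
  T0 -> b
  T1 -> c

CYK fill:
  T[0,0] 'b' = {T0}  orig:{}
  T[1,1] 'c' = {A,B,S,T1}  orig:{A,B,S}
  T[2,2] 'c' = {A,B,S,T1}  orig:{A,B,S}
  T[3,3] 'c' = {A,B,S,T1}  orig:{A,B,S}
  T[0,1] 'bc' = {S}
  T[1,2] 'cc' = {C}
  T[2,3] 'cc' = {C}
  T[0,2] 'bcc' = ∅
  T[1,3] 'ccc' = {A,S}
  T[0,3] 'bccc' = {S}

S ∈ T[0,3] ⇒ YES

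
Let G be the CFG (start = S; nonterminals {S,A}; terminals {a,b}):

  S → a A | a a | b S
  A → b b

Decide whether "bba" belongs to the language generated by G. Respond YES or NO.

Convert to CNF:
  S -> T0 S | T1 A | T1 T1
  A -> T0 T0
  T0 -> b
  T1 -> a

Fill CYK table bottom-up:
  cell(0,0) b: {T0}  orig:{}
  cell(1,1) b: {T0}  orig:{}
  cell(2,2) a: {T1}  orig:{}
  cell(0,1) bb: {A}
  cell(1,2) ba: ∅
  cell(0,2) bba: ∅

S ∉ T[0,2] ⇒ NO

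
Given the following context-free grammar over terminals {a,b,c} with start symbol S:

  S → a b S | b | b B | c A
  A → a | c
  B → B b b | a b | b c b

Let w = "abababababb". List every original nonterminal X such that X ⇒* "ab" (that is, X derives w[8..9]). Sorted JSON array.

CNF form of G:
  S -> T0 B | T1 X5 | T2 A | b
  A -> a | c
  B -> B X3 | T0 X4 | T1 T0
  T0 -> b
  T1 -> a
  T2 -> c
  X3 -> T0 T0
  X4 -> T2 T0
  X5 -> T0 S

CYK table (by increasing span) (cells [i..j] with 8 ≤ i ≤ j ≤ 9 only):
  cell(8,8) a: {A,T1}  orig:{A}
  cell(9,9) b: {S,T0}  orig:{S}
  cell(8,9) ab: {B}

Original NTs in T[8,9] deriving "ab": ["B"]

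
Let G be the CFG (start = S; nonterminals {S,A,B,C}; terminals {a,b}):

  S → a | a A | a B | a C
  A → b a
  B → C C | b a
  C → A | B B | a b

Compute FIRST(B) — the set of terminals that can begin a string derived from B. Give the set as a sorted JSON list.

FIRST iteration:
iter 1:
  A via A→b a: +{b}
  B via B→b a: +{b}
  C via C→A: +{b}
  C via C→a b: +{a}
  S via S→a: +{a}
  FIRST(S)={a}  FIRST(A)={b}  FIRST(B)={b}  FIRST(C)={a,b}
iter 2:
  B via B→C C: +{a}
  FIRST(S)={a}  FIRST(A)={b}  FIRST(B)={a,b}  FIRST(C)={a,b}
iter 3: done
  FIRST(S)={a}  FIRST(A)={b}  FIRST(B)={a,b}  FIRST(C)={a,b}

FIRST(B) = ["a", "b"]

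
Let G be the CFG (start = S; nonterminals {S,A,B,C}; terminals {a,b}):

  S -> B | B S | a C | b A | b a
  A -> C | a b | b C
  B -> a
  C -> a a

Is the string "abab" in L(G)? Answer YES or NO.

Convert to CNF:
  S -> B S | T0 C | T1 A | T1 T0 | a
  A -> T0 T0 | T0 T1 | T1 C
  B -> a
  C -> T0 T0
  T0 -> a
  T1 -> b

CYK table (by increasing span):
  cell(0,0) a: {B,S,T0}  orig:{B,S}
  cell(1,1) b: {T1}  orig:{}
  cell(2,2) a: {B,S,T0}  orig:{B,S}
  cell(3,3) b: {T1}  orig:{}
  cell(0,1) ab: {A}
  cell(1,2) ba: {S}
  cell(2,3) ab: {A}
  cell(0,2) aba: {S}
  cell(1,3) bab: {S}
  cell(0,3) abab: {S}

S ∈ T[0,3] ⇒ YES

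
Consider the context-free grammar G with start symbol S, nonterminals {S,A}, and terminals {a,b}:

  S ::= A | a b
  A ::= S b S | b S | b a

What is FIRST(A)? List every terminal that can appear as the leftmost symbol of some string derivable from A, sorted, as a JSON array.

FIRST iteration:
round 1:
  A via A→b S: +{b}
  S via S→A: +{b}
  S via S→a b: +{a}
  FIRST[S]={a,b}  FIRST[A]={b}
round 2:
  A via A→S b S: +{a}
  FIRST[S]={a,b}  FIRST[A]={a,b}
round 3: (stable)
  FIRST[S]={a,b}  FIRST[A]={a,b}

FIRST(A) = ["a", "b"]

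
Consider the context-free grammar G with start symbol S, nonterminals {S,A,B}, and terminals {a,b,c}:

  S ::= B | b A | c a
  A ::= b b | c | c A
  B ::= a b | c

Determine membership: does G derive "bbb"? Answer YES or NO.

CNF form of G:
  S -> T0 A | T1 T2 | T2 T0 | c
  A -> T0 T0 | T1 A | c
  B -> T2 T0 | c
  T0 -> b
  T1 -> c
  T2 -> a

CYK table (by increasing span):
  [0..0]={T0}  "b"  orig:{}
  [1..1]={T0}  "b"  orig:{}
  [2..2]={T0}  "b"  orig:{}
  [0..1]={A}  "bb"
  [1..2]={A}  "bb"
  [0..2]={S}  "bbb"

S ∈ T[0,2] ⇒ YES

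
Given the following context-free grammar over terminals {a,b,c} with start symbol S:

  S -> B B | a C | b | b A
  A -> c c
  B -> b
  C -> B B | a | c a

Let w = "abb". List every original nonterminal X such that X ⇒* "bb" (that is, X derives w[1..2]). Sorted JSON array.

CNF form of G:
  S -> B B | T1 C | T2 A | b
  A -> T0 T0
  B -> b
  C -> B B | T0 T1 | a
  T0 -> c
  T1 -> a
  T2 -> b

CYK table (by increasing span), restricted to cells inside w[1..2]:
  cell(1,1) b: {B,S,T2}  orig:{B,S}
  cell(2,2) b: {B,S,T2}  orig:{B,S}
  cell(1,2) bb: {C,S}

Original NTs in T[1,2] deriving "bb": ["C", "S"]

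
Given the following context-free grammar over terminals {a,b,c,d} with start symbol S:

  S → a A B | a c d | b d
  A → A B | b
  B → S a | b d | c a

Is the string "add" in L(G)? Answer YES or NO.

Convert to CNF:
  S -> T0 X4 | T0 X5 | T1 T2
  A -> A B | b
  B -> S T0 | T1 T2 | T3 T0
  T0 -> a
  T1 -> b
  T2 -> d
  T3 -> c
  X4 -> A B
  X5 -> T3 T2

CYK fill:
  cell(0,0) a: {T0}  orig:{}
  cell(1,1) d: {T2}  orig:{}
  cell(2,2) d: {T2}  orig:{}
  cell(0,1) ad: ∅
  cell(1,2) dd: ∅
  cell(0,2) add: ∅

S ∉ T[0,2] ⇒ NO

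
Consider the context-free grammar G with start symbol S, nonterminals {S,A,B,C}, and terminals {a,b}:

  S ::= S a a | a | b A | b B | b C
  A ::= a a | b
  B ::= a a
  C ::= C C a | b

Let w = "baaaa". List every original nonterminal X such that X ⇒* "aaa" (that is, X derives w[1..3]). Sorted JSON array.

CNF form of G:
  S -> S X3 | T1 A | T1 B | T1 C | a
  A -> T0 T0 | b
  B -> T0 T0
  C -> C X2 | b
  T0 -> a
  T1 -> b
  X2 -> C T0
  X3 -> T0 T0

Fill CYK table bottom-up — only the sub-triangle for w[1..3]:
  T[1,1] 'a' = {S,T0}  orig:{S}
  T[2,2] 'a' = {S,T0}  orig:{S}
  T[3,3] 'a' = {S,T0}  orig:{S}
  T[1,2] 'aa' = {A,B,X3}  orig:{A,B}
  T[2,3] 'aa' = {A,B,X3}  orig:{A,B}
  T[1,3] 'aaa' = {S}

Original NTs in T[1,3] deriving "aaa": ["S"]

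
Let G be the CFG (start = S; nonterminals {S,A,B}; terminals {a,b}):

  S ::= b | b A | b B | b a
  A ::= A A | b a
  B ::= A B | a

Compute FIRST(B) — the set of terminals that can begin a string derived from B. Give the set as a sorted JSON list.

FIRST iteration:
pass 1:
  A via A→b a: +{b}
  B via B→A B: +{b}
  B via B→a: +{a}
  S via S→b: +{b}
  FIRST[S]={b}  FIRST[A]={b}  FIRST[B]={a,b}
pass 2: (stable)
  FIRST[S]={b}  FIRST[A]={b}  FIRST[B]={a,b}

FIRST(B) = ["a", "b"]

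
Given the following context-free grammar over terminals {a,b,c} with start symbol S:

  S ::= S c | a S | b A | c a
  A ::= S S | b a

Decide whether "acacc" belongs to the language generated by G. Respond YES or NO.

CNF form of G:
  S -> S T2 | T0 A | T1 S | T2 T1
  A -> S S | T0 T1
  T0 -> b
  T1 -> a
  T2 -> c

Fill CYK table bottom-up:
  T[0,0] 'a' = {T1}  orig:{}
  T[1,1] 'c' = {T2}  orig:{}
  T[2,2] 'a' = {T1}  orig:{}
  T[3,3] 'c' = {T2}  orig:{}
  T[4,4] 'c' = {T2}  orig:{}
  T[0,1] 'ac' = ∅
  T[1,2] 'ca' = {S}
  T[2,3] 'ac' = ∅
  T[3,4] 'cc' = ∅
  T[0,2] 'aca' = {S}
  T[1,3] 'cac' = {S}
  T[2,4] 'acc' = ∅
  T[0,3] 'acac' = {S}
  T[1,4] 'cacc' = {S}
  T[0,4] 'acacc' = {S}

S ∈ T[0,4] ⇒ YES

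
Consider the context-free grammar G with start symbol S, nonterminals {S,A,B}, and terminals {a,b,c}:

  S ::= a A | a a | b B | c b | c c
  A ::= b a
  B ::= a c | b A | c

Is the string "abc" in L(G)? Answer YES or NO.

CNF form of G:
  S -> T0 B | T1 A | T1 T1 | T2 T0 | T2 T2
  A -> T0 T1
  B -> T0 A | T1 T2 | c
  T0 -> b
  T1 -> a
  T2 -> c

Fill CYK table bottom-up:
  T[0,0] 'a' = {T1}  orig:{}
  T[1,1] 'b' = {T0}  orig:{}
  T[2,2] 'c' = {B,T2}  orig:{B}
  T[0,1] 'ab' = ∅
  T[1,2] 'bc' = {S}
  T[0,2] 'abc' = ∅

S ∉ T[0,2] ⇒ NO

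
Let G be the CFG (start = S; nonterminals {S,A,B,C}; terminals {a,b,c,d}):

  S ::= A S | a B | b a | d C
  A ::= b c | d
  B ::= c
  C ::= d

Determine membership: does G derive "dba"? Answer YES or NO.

Convert to CNF:
  S -> A S | T0 T2 | T2 B | T3 C
  A -> T0 T1 | d
  B -> c
  C -> d
  T0 -> b
  T1 -> c
  T2 -> a
  T3 -> d

CYK table (by increasing span):
  cell(0,0) d: {A,C,T3}  orig:{A,C}
  cell(1,1) b: {T0}  orig:{}
  cell(2,2) a: {T2}  orig:{}
  cell(0,1) db: ∅
  cell(1,2) ba: {S}
  cell(0,2) dba: {S}

S ∈ T[0,2] ⇒ YES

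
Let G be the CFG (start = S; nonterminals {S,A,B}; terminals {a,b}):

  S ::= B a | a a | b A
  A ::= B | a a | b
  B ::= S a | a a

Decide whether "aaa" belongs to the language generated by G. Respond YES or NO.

CNF form of G:
  S -> B T0 | T0 T0 | T1 A
  A -> S T0 | T0 T0 | b
  B -> S T0 | T0 T0
  T0 -> a
  T1 -> b

CYK fill:
  cell(0,0) a: {T0}  orig:{}
  cell(1,1) a: {T0}  orig:{}
  cell(2,2) a: {T0}  orig:{}
  cell(0,1) aa: {A,B,S}
  cell(1,2) aa: {A,B,S}
  cell(0,2) aaa: {A,B,S}

S ∈ T[0,2] ⇒ YES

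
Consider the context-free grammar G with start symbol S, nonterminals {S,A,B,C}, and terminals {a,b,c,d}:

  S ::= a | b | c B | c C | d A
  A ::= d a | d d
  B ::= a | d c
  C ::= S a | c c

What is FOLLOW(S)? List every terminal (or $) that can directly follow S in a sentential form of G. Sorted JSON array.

FIRST sets, iterate to fixpoint:
round 1:
  A via A→d a: +{d}
  B via B→a: +{a}
  B via B→d c: +{d}
  C via C→c c: +{c}
  S via S→a: +{a}
  S via S→b: +{b}
  S via S→c B: +{c}
  S via S→d A: +{d}
  FIRST(S)={a,b,c,d}  FIRST(A)={d}  FIRST(B)={a,d}  FIRST(C)={c}
round 2:
  C via C→S a: +{a,b,d}
  FIRST(S)={a,b,c,d}  FIRST(A)={d}  FIRST(B)={a,d}  FIRST(C)={a,b,c,d}
round 3: (stable)
  FIRST(S)={a,b,c,d}  FIRST(A)={d}  FIRST(B)={a,d}  FIRST(C)={a,b,c,d}

FOLLOW sets:
FOLLOW(S) := {$}
[1]
  C→S a: FOLLOW(S) ⊇ FIRST(a) = {a}; new: +{a}
  S→c B: FOLLOW(B) ⊇ FOLLOW(S) ⊇ {$,a}; new: +{$,a}
  S→c C: FOLLOW(C) ⊇ FOLLOW(S) ⊇ {$,a}; new: +{$,a}
  S→d A: FOLLOW(A) ⊇ FOLLOW(S) ⊇ {$,a}; new: +{$,a}
  FOLLOW[S]={$,a}  FOLLOW[A]={$,a}  FOLLOW[B]={$,a}  FOLLOW[C]={$,a}
[2] (stable)
  FOLLOW[S]={$,a}  FOLLOW[A]={$,a}  FOLLOW[B]={$,a}  FOLLOW[C]={$,a}

FOLLOW(S) = ["$", "a"]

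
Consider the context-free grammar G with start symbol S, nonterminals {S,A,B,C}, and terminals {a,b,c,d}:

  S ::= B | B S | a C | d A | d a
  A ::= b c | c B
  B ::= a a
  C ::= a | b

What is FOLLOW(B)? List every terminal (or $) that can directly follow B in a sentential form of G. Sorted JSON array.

Compute FIRST by fixpoint:
round 1:
  A via A→b c: +{b}
  A via A→c B: +{c}
  B via B→a a: +{a}
  C via C→a: +{a}
  C via C→b: +{b}
  S via S→B: +{a}
  S via S→d A: +{d}
  S: {a,d}  A: {b,c}  B: {a}  C: {a,b}
round 2: done
  S: {a,d}  A: {b,c}  B: {a}  C: {a,b}

FOLLOW sets:
seed FOLLOW(S) with $
pass 1:
  S→B: FOLLOW(B) ⊇ FOLLOW(S) ⊇ {$}; new: +{$}
  S→B S: FOLLOW(B) ⊇ FIRST(S) = {a,d}; new: +{a,d}
  S→a C: FOLLOW(C) ⊇ FOLLOW(S) ⊇ {$}; new: +{$}
  S→d A: FOLLOW(A) ⊇ FOLLOW(S) ⊇ {$}; new: +{$}
  S: {$}  A: {$}  B: {$,a,d}  C: {$}
pass 2: (stable)
  S: {$}  A: {$}  B: {$,a,d}  C: {$}

FOLLOW(B) = ["$", "a", "d"]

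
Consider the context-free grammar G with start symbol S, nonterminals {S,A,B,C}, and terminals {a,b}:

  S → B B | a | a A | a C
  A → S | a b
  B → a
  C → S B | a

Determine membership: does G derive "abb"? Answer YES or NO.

Convert to CNF:
  S -> B B | T0 A | T0 C | a
  A -> B B | T0 A | T0 C | T0 T1 | a
  B -> a
  C -> S B | a
  T0 -> a
  T1 -> b

CYK table (by increasing span):
  cell(0,0) a: {A,B,C,S,T0}  orig:{A,B,C,S}
  cell(1,1) b: {T1}  orig:{}
  cell(2,2) b: {T1}  orig:{}
  cell(0,1) ab: {A}
  cell(1,2) bb: ∅
  cell(0,2) abb: ∅

S ∉ T[0,2] ⇒ NO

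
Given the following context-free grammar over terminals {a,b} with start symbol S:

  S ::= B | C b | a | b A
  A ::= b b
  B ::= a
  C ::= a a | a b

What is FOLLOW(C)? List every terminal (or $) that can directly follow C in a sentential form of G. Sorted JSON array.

FIRST sets, iterate to fixpoint:
pass 1:
  A via A→b b: +{b}
  B via B→a: +{a}
  C via C→a a: +{a}
  S via S→B: +{a}
  S via S→b A: +{b}
  FIRST[S]={a,b}  FIRST[A]={b}  FIRST[B]={a}  FIRST[C]={a}
pass 2: done
  FIRST[S]={a,b}  FIRST[A]={b}  FIRST[B]={a}  FIRST[C]={a}

Compute FOLLOW by fixpoint:
FOLLOW(S) := {$}
[1]
  S→B: FOLLOW(B) ⊇ FOLLOW(S) ⊇ {$}; new: +{$}
  S→C b: FOLLOW(C) ⊇ FIRST(b) = {b}; new: +{b}
  S→b A: FOLLOW(A) ⊇ FOLLOW(S) ⊇ {$}; new: +{$}
  S: {$}  A: {$}  B: {$}  C: {b}
[2] (no change)
  S: {$}  A: {$}  B: {$}  C: {b}

FOLLOW(C) = ["b"]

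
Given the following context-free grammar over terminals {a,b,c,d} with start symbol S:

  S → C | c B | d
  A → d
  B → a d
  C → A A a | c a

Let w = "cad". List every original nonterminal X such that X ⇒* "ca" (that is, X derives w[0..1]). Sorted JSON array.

Convert to CNF:
  S -> A X4 | T2 B | T2 T0 | d
  A -> d
  B -> T0 T1
  C -> A X3 | T2 T0
  T0 -> a
  T1 -> d
  T2 -> c
  X3 -> A T0
  X4 -> A T0

CYK fill — only the sub-triangle for w[0..1]:
  [0..0]={T2}  "c"  orig:{}
  [1..1]={T0}  "a"  orig:{}
  [0..1]={C,S}  "ca"

Original NTs in T[0,1] deriving "ca": ["C", "S"]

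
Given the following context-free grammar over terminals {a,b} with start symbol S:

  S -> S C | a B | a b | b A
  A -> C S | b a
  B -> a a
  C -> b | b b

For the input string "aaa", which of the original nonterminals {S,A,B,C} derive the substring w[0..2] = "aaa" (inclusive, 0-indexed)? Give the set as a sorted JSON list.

Convert to CNF:
  S -> S C | T0 A | T1 B | T1 T0
  A -> C S | T0 T1
  B -> T1 T1
  C -> T0 T0 | b
  T0 -> b
  T1 -> a

CYK table (by increasing span) (cells [i..j] with 0 ≤ i ≤ j ≤ 2 only):
  T[0,0] 'a' = {T1}  orig:{}
  T[1,1] 'a' = {T1}  orig:{}
  T[2,2] 'a' = {T1}  orig:{}
  T[0,1] 'aa' = {B}
  T[1,2] 'aa' = {B}
  T[0,2] 'aaa' = {S}

Original NTs in T[0,2] deriving "aaa": ["S"]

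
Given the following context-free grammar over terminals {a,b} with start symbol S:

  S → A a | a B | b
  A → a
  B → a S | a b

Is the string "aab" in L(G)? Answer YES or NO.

CNF form of G:
  S -> A T0 | T0 B | b
  A -> a
  B -> T0 S | T0 T1
  T0 -> a
  T1 -> b

CYK fill:
  cell(0,0) a: {A,T0}  orig:{A}
  cell(1,1) a: {A,T0}  orig:{A}
  cell(2,2) b: {S,T1}  orig:{S}
  cell(0,1) aa: {S}
  cell(1,2) ab: {B}
  cell(0,2) aab: {S}

S ∈ T[0,2] ⇒ YES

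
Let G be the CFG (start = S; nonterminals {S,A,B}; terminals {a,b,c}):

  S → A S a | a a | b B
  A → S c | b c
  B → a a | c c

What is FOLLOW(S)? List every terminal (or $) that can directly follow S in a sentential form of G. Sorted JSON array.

FIRST iteration:
iter 1:
  A via A→b c: +{b}
  B via B→a a: +{a}
  B via B→c c: +{c}
  S via S→A S a: +{b}
  S via S→a a: +{a}
  FIRST[S]={a,b}  FIRST[A]={b}  FIRST[B]={a,c}
iter 2:
  A via A→S c: +{a}
  FIRST[S]={a,b}  FIRST[A]={a,b}  FIRST[B]={a,c}
iter 3: (no change)
  FIRST[S]={a,b}  FIRST[A]={a,b}  FIRST[B]={a,c}

FOLLOW iteration:
seed FOLLOW(S) with $
pass 1:
  A→S c: FOLLOW(S) ⊇ FIRST(c) = {c}; new: +{c}
  S→A S a: FOLLOW(A) ⊇ FIRST(S) = {a,b}; new: +{a,b}
  S→A S a: FOLLOW(S) ⊇ FIRST(a) = {a}; new: +{a}
  S→b B: FOLLOW(B) ⊇ FOLLOW(S) ⊇ {$,a,c}; new: +{$,a,c}
  FOLLOW(S)={$,a,c}  FOLLOW(A)={a,b}  FOLLOW(B)={$,a,c}
pass 2: — fixpoint
  FOLLOW(S)={$,a,c}  FOLLOW(A)={a,b}  FOLLOW(B)={$,a,c}

FOLLOW(S) = ["$", "a", "c"]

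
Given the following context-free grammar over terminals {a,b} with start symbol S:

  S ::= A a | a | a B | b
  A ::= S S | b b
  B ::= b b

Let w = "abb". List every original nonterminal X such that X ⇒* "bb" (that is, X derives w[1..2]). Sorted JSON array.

CNF form of G:
  S -> A T1 | T1 B | a | b
  A -> S S | T0 T0
  B -> T0 T0
  T0 -> b
  T1 -> a

CYK fill (cells [i..j] with 1 ≤ i ≤ j ≤ 2 only):
  [1..1]={S,T0}  "b"  orig:{S}
  [2..2]={S,T0}  "b"  orig:{S}
  [1..2]={A,B}  "bb"

Original NTs in T[1,2] deriving "bb": ["A", "B"]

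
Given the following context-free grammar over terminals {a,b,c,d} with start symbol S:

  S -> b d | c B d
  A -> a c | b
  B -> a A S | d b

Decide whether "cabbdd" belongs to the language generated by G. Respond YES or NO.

Convert to CNF:
  S -> T1 X5 | T3 T2
  A -> T0 T1 | b
  B -> T0 X4 | T2 T3
  T0 -> a
  T1 -> c
  T2 -> d
  T3 -> b
  X4 -> A S
  X5 -> B T2

CYK table (by increasing span):
  cell(0,0) c: {T1}  orig:{}
  cell(1,1) a: {T0}  orig:{}
  cell(2,2) b: {A,T3}  orig:{A}
  cell(3,3) b: {A,T3}  orig:{A}
  cell(4,4) d: {T2}  orig:{}
  cell(5,5) d: {T2}  orig:{}
  cell(0,1) ca: ∅
  cell(1,2) ab: ∅
  cell(2,3) bb: ∅
  cell(3,4) bd: {S}
  cell(4,5) dd: ∅
  cell(0,2) cab: ∅
  cell(1,3) abb: ∅
  cell(2,4) bbd: {X4}  orig:{}
  cell(3,5) bdd: ∅
  cell(0,3) cabb: ∅
  cell(1,4) abbd: {B}
  cell(2,5) bbdd: ∅
  cell(0,4) cabbd: ∅
  cell(1,5) abbdd: {X5}  orig:{}
  cell(0,5) cabbdd: {S}

S ∈ T[0,5] ⇒ YES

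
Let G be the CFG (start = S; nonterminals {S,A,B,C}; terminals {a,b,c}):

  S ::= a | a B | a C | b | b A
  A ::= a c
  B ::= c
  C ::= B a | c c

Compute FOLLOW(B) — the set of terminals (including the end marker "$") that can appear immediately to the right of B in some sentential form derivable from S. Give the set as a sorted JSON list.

FIRST sets, iterate to fixpoint:
[1]
  A via A→a c: +{a}
  B via B→c: +{c}
  C via C→B a: +{c}
  S via S→a: +{a}
  S via S→b: +{b}
  S: {a,b}  A: {a}  B: {c}  C: {c}
[2] (no change)
  S: {a,b}  A: {a}  B: {c}  C: {c}

FOLLOW iteration:
seed FOLLOW(S) with $
pass 1:
  C→B a: FOLLOW(B) ⊇ FIRST(a) = {a}; new: +{a}
  S→a B: FOLLOW(B) ⊇ FOLLOW(S) ⊇ {$}; new: +{$}
  S→a C: FOLLOW(C) ⊇ FOLLOW(S) ⊇ {$}; new: +{$}
  S→b A: FOLLOW(A) ⊇ FOLLOW(S) ⊇ {$}; new: +{$}
  S: {$}  A: {$}  B: {$,a}  C: {$}
pass 2: (no change)
  S: {$}  A: {$}  B: {$,a}  C: {$}

FOLLOW(B) = ["$", "a"]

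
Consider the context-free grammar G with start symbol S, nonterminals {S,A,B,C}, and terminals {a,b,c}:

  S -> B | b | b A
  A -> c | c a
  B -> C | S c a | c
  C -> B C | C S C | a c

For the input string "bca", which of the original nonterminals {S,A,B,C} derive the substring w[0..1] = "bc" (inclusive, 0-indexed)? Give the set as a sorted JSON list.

Convert to CNF:
  S -> B C | C X6 | S X7 | T1 T0 | T2 A | b | c
  A -> T0 T1 | c
  B -> B C | C X3 | S X4 | T1 T0 | c
  C -> B C | C X5 | T1 T0
  T0 -> c
  T1 -> a
  T2 -> b
  X3 -> S C
  X4 -> T0 T1
  X5 -> S C
  X6 -> S C
  X7 -> T0 T1

CYK table (by increasing span), restricted to cells inside w[0..1]:
  [0..0]={S,T2}  "b"  orig:{S}
  [1..1]={A,B,S,T0}  "c"  orig:{A,B,S}
  [0..1]={S}  "bc"

Original NTs in T[0,1] deriving "bc": ["S"]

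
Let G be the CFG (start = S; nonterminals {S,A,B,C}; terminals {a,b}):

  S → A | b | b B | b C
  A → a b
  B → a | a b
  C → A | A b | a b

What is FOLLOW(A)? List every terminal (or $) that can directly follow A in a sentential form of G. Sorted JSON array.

Compute FIRST by fixpoint:
iter 1:
  A via A→a b: +{a}
  B via B→a: +{a}
  C via C→A: +{a}
  S via S→A: +{a}
  S via S→b: +{b}
  FIRST[S]={a,b}  FIRST[A]={a}  FIRST[B]={a}  FIRST[C]={a}
iter 2: — fixpoint
  FIRST[S]={a,b}  FIRST[A]={a}  FIRST[B]={a}  FIRST[C]={a}

Compute FOLLOW by fixpoint:
initialize: $ ∈ FOLLOW(S)
pass 1:
  C→A b: FOLLOW(A) ⊇ FIRST(b) = {b}; new: +{b}
  S→A: FOLLOW(A) ⊇ FOLLOW(S) ⊇ {$}; new: +{$}
  S→b B: FOLLOW(B) ⊇ FOLLOW(S) ⊇ {$}; new: +{$}
  S→b C: FOLLOW(C) ⊇ FOLLOW(S) ⊇ {$}; new: +{$}
  FOLLOW(S)={$}  FOLLOW(A)={$,b}  FOLLOW(B)={$}  FOLLOW(C)={$}
pass 2: (no change)
  FOLLOW(S)={$}  FOLLOW(A)={$,b}  FOLLOW(B)={$}  FOLLOW(C)={$}

FOLLOW(A) = ["$", "b"]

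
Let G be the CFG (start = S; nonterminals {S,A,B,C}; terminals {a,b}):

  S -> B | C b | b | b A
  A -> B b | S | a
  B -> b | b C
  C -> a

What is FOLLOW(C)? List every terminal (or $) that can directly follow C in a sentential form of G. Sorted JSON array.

FIRST iteration:
round 1:
  A via A→a: +{a}
  B via B→b: +{b}
  C via C→a: +{a}
  S via S→B: +{b}
  S via S→C b: +{a}
  FIRST(S)={a,b}  FIRST(A)={a}  FIRST(B)={b}  FIRST(C)={a}
round 2:
  A via A→B b: +{b}
  FIRST(S)={a,b}  FIRST(A)={a,b}  FIRST(B)={b}  FIRST(C)={a}
round 3: — fixpoint
  FIRST(S)={a,b}  FIRST(A)={a,b}  FIRST(B)={b}  FIRST(C)={a}

FOLLOW iteration:
FOLLOW(S) := {$}
[1]
  A→B b: FOLLOW(B) ⊇ FIRST(b) = {b}; new: +{b}
  B→b C: FOLLOW(C) ⊇ FOLLOW(B) ⊇ {b}; new: +{b}
  S→B: FOLLOW(B) ⊇ FOLLOW(S) ⊇ {$}; new: +{$}
  S→b A: FOLLOW(A) ⊇ FOLLOW(S) ⊇ {$}; new: +{$}
  S: {$}  A: {$}  B: {$,b}  C: {b}
[2]
  B→b C: FOLLOW(C) ⊇ FOLLOW(B) ⊇ {$,b}; new: +{$}
  S: {$}  A: {$}  B: {$,b}  C: {$,b}
[3] (stable)
  S: {$}  A: {$}  B: {$,b}  C: {$,b}

FOLLOW(C) = ["$", "b"]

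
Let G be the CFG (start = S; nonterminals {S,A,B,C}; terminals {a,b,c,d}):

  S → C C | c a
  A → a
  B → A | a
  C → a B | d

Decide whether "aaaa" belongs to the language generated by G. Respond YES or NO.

Convert to CNF:
  S -> C C | T1 T0
  A -> a
  B -> a
  C -> T0 B | d
  T0 -> a
  T1 -> c

Fill CYK table bottom-up:
  cell(0,0) a: {A,B,T0}  orig:{A,B}
  cell(1,1) a: {A,B,T0}  orig:{A,B}
  cell(2,2) a: {A,B,T0}  orig:{A,B}
  cell(3,3) a: {A,B,T0}  orig:{A,B}
  cell(0,1) aa: {C}
  cell(1,2) aa: {C}
  cell(2,3) aa: {C}
  cell(0,2) aaa: ∅
  cell(1,3) aaa: ∅
  cell(0,3) aaaa: {S}

S ∈ T[0,3] ⇒ YES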